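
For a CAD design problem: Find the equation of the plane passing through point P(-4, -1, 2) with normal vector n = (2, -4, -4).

The plane through P with normal n = (a, b, c) satisfies n·(r - P) = 0,
i.e. ax + by + cz = a·x₀ + b·y₀ + c·z₀.
d = 2·(-4) + (-4)·(-1) + (-4)·2
  = -8 + 4 - 8
  = -12
Equation: 2x - 4y - 4z = -12

2x - 4y - 4z = -12


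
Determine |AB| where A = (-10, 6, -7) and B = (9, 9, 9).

d = √[(x₂-x₁)² + (y₂-y₁)² + (z₂-z₁)²]
  = √[19² + 3² + 16²]
  = √[361 + 9 + 256]
  = √626
  ≈ 25.02

25.02


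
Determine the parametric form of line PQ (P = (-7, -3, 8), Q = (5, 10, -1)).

Direction vector d = Q - P = (5 + 7, 10 + 3, -1 - 8) = (12, 13, -9)
Parametric form r = P + t·d:
x = -7 + 12t, y = -3 + 13t, z = 8 - 9t

x = -7 + 12t, y = -3 + 13t, z = 8 - 9t


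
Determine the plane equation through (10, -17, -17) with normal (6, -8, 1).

The plane through P with normal n = (a, b, c) satisfies n·(r - P) = 0,
i.e. ax + by + cz = a·x₀ + b·y₀ + c·z₀.
d = 6·10 + (-8)·(-17) + 1·(-17)
  = 60 + 136 - 17
  = 179
Equation: 6x - 8y + z = 179

6x - 8y + z = 179


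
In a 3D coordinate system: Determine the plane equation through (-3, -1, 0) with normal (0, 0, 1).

The plane through P with normal n = (a, b, c) satisfies n·(r - P) = 0,
i.e. ax + by + cz = a·x₀ + b·y₀ + c·z₀.
d = 0·(-3) + 0·(-1) + 1·0
  = 0 + 0 + 0
  = 0
Equation: z = 0

z = 0


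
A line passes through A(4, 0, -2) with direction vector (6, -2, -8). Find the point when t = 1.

P(t) = A + t·d
  = (4 + 6·1, 0 + (-2)·1, -2 + (-8)·1)
  = (4 + 6, 0 - 2, -2 - 8)
  = (10, -2, -10)

(10, -2, -10)


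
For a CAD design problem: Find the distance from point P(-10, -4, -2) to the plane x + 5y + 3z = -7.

distance = |a·x₀ + b·y₀ + c·z₀ - d| / √(a² + b² + c²)
  = |1·(-10) + 5·(-4) + 3·(-2) - (-7)| / √(1² + 5² + 3²)
  = |-10 - 20 - 6 + 7| / √(1 + 25 + 9)
  = |-29| / √35
  = 29 / 5.916
  ≈ 4.902

4.902


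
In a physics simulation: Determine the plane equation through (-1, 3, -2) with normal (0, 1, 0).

The plane through P with normal n = (a, b, c) satisfies n·(r - P) = 0,
i.e. ax + by + cz = a·x₀ + b·y₀ + c·z₀.
d = 0·(-1) + 1·3 + 0·(-2)
  = 0 + 3 + 0
  = 3
Equation: y = 3

y = 3


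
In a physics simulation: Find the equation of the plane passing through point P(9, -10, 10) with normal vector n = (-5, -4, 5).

The plane through P with normal n = (a, b, c) satisfies n·(r - P) = 0,
i.e. ax + by + cz = a·x₀ + b·y₀ + c·z₀.
d = (-5)·9 + (-4)·(-10) + 5·10
  = -45 + 40 + 50
  = 45
Equation: -5x - 4y + 5z = 45

-5x - 4y + 5z = 45


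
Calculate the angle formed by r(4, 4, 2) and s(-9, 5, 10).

r·s = 4·(-9) + 4·5 + 2·10 = -36 + 20 + 20 = 4
|r| = √(4² + 4² + 2²) = √36 ≈ 6
|s| = √((-9)² + 5² + 10²) = √206 ≈ 14.35
cos θ = (r·s)/(|r||s|) = 4/(6·14.35) ≈ 0.04645
θ = arccos(0.04645) ≈ 87.34°

87.34°


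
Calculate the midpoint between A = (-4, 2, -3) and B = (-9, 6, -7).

M = ((x₁+x₂)/2, (y₁+y₂)/2, (z₁+z₂)/2)
  = ((-4 - 9)/2, (2 + 6)/2, (-3 - 7)/2)
  = (-13/2, 8/2, -10/2)
  = (-6.5, 4, -5)

(-6.5, 4, -5)


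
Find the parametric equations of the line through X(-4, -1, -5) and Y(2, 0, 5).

Direction vector d = Y - X = (2 + 4, 0 + 1, 5 + 5) = (6, 1, 10)
Parametric form r = X + t·d:
x = -4 + 6t, y = -1 + t, z = -5 + 10t

x = -4 + 6t, y = -1 + t, z = -5 + 10t


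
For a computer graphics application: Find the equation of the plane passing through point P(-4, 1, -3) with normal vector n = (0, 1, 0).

The plane through P with normal n = (a, b, c) satisfies n·(r - P) = 0,
i.e. ax + by + cz = a·x₀ + b·y₀ + c·z₀.
d = 0·(-4) + 1·1 + 0·(-3)
  = 0 + 1 + 0
  = 1
Equation: y = 1

y = 1


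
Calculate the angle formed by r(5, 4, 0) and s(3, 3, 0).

r·s = 5·3 + 4·3 + 0·0 = 15 + 12 + 0 = 27
|r| = √(5² + 4² + 0²) = √41 ≈ 6.403
|s| = √(3² + 3² + 0²) = √18 ≈ 4.243
cos θ = (r·s)/(|r||s|) = 27/(6.403·4.243) ≈ 0.9939
θ = arccos(0.9939) ≈ 6.34°

6.34°


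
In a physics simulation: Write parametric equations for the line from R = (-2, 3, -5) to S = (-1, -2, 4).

Direction vector d = S - R = (-1 + 2, -2 - 3, 4 + 5) = (1, -5, 9)
Parametric form r = R + t·d:
x = -2 + t, y = 3 - 5t, z = -5 + 9t

x = -2 + t, y = 3 - 5t, z = -5 + 9t


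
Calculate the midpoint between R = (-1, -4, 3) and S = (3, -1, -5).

M = ((x₁+x₂)/2, (y₁+y₂)/2, (z₁+z₂)/2)
  = ((-1 + 3)/2, (-4 - 1)/2, (3 - 5)/2)
  = (2/2, -5/2, -2/2)
  = (1, -2.5, -1)

(1, -2.5, -1)


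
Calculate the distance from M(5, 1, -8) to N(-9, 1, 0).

d = √[(x₂-x₁)² + (y₂-y₁)² + (z₂-z₁)²]
  = √[(-14)² + 0² + 8²]
  = √[196 + 0 + 64]
  = √260
  ≈ 16.12

16.12


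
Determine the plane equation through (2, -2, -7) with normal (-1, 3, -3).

The plane through P with normal n = (a, b, c) satisfies n·(r - P) = 0,
i.e. ax + by + cz = a·x₀ + b·y₀ + c·z₀.
d = (-1)·2 + 3·(-2) + (-3)·(-7)
  = -2 - 6 + 21
  = 13
Equation: -x + 3y - 3z = 13

-x + 3y - 3z = 13


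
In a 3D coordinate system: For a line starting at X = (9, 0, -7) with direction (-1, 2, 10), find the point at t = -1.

P(t) = X + t·d
  = (9 + (-1)·(-1), 0 + 2·(-1), -7 + 10·(-1))
  = (9 + 1, 0 - 2, -7 - 10)
  = (10, -2, -17)

(10, -2, -17)


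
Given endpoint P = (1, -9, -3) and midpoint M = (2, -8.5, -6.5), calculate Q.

Q = 2M - P
  = (2·2 - 1, 2·(-8.5) - (-9), 2·(-6.5) - (-3))
  = (4 - 1, -17 + 9, -13 + 3)
  = (3, -8, -10)

(3, -8, -10)


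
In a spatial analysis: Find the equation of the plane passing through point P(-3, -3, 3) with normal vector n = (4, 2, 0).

The plane through P with normal n = (a, b, c) satisfies n·(r - P) = 0,
i.e. ax + by + cz = a·x₀ + b·y₀ + c·z₀.
d = 4·(-3) + 2·(-3) + 0·3
  = -12 - 6 + 0
  = -18
Equation: 4x + 2y = -18

4x + 2y = -18


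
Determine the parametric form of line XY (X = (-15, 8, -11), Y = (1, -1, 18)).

Direction vector d = Y - X = (1 + 15, -1 - 8, 18 + 11) = (16, -9, 29)
Parametric form r = X + t·d:
x = -15 + 16t, y = 8 - 9t, z = -11 + 29t

x = -15 + 16t, y = 8 - 9t, z = -11 + 29t


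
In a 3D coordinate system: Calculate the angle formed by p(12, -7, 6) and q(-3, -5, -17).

p·q = 12·(-3) + (-7)·(-5) + 6·(-17) = -36 + 35 - 102 = -103
|p| = √(12² + (-7)² + 6²) = √229 ≈ 15.13
|q| = √((-3)² + (-5)² + (-17)²) = √323 ≈ 17.97
cos θ = (p·q)/(|p||q|) = -103/(15.13·17.97) ≈ -0.3787
θ = arccos(-0.3787) ≈ 112.3°

112.3°


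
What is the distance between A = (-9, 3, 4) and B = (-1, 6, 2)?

d = √[(x₂-x₁)² + (y₂-y₁)² + (z₂-z₁)²]
  = √[8² + 3² + (-2)²]
  = √[64 + 9 + 4]
  = √77
  ≈ 8.775

8.775


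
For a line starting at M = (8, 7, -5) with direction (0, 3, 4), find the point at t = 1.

P(t) = M + t·d
  = (8 + 0·1, 7 + 3·1, -5 + 4·1)
  = (8 + 0, 7 + 3, -5 + 4)
  = (8, 10, -1)

(8, 10, -1)


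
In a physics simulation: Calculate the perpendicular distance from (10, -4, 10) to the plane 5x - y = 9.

distance = |a·x₀ + b·y₀ + c·z₀ - d| / √(a² + b² + c²)
  = |5·10 + (-1)·(-4) + 0·10 - 9| / √(5² + (-1)² + 0²)
  = |50 + 4 + 0 - 9| / √(25 + 1 + 0)
  = |45| / √26
  = 45 / 5.099
  ≈ 8.825

8.825


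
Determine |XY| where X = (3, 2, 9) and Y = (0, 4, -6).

d = √[(x₂-x₁)² + (y₂-y₁)² + (z₂-z₁)²]
  = √[(-3)² + 2² + (-15)²]
  = √[9 + 4 + 225]
  = √238
  ≈ 15.43

15.43


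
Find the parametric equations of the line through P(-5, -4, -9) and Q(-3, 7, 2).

Direction vector d = Q - P = (-3 + 5, 7 + 4, 2 + 9) = (2, 11, 11)
Parametric form r = P + t·d:
x = -5 + 2t, y = -4 + 11t, z = -9 + 11t

x = -5 + 2t, y = -4 + 11t, z = -9 + 11t


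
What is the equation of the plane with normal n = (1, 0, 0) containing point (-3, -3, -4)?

The plane through P with normal n = (a, b, c) satisfies n·(r - P) = 0,
i.e. ax + by + cz = a·x₀ + b·y₀ + c·z₀.
d = 1·(-3) + 0·(-3) + 0·(-4)
  = -3 + 0 + 0
  = -3
Equation: x = -3

x = -3


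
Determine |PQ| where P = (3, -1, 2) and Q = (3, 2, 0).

d = √[(x₂-x₁)² + (y₂-y₁)² + (z₂-z₁)²]
  = √[0² + 3² + (-2)²]
  = √[0 + 9 + 4]
  = √13
  ≈ 3.606

3.606


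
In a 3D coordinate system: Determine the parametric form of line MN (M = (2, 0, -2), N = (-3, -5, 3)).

Direction vector d = N - M = (-3 - 2, -5 + 0, 3 + 2) = (-5, -5, 5)
Parametric form r = M + t·d:
x = 2 - 5t, y = 0 - 5t, z = -2 + 5t

x = 2 - 5t, y = 0 - 5t, z = -2 + 5t


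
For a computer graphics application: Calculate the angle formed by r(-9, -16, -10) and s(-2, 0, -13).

r·s = (-9)·(-2) + (-16)·0 + (-10)·(-13) = 18 + 0 + 130 = 148
|r| = √((-9)² + (-16)² + (-10)²) = √437 ≈ 20.9
|s| = √((-2)² + 0² + (-13)²) = √173 ≈ 13.15
cos θ = (r·s)/(|r||s|) = 148/(20.9·13.15) ≈ 0.5383
θ = arccos(0.5383) ≈ 57.43°

57.43°


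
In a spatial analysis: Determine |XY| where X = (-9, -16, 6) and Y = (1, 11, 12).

d = √[(x₂-x₁)² + (y₂-y₁)² + (z₂-z₁)²]
  = √[10² + 27² + 6²]
  = √[100 + 729 + 36]
  = √865
  ≈ 29.41

29.41


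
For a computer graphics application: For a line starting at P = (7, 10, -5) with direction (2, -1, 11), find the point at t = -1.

P(t) = P + t·d
  = (7 + 2·(-1), 10 + (-1)·(-1), -5 + 11·(-1))
  = (7 - 2, 10 + 1, -5 - 11)
  = (5, 11, -16)

(5, 11, -16)


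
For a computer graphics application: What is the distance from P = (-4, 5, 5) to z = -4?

distance = |a·x₀ + b·y₀ + c·z₀ - d| / √(a² + b² + c²)
  = |0·(-4) + 0·5 + 1·5 - (-4)| / √(0² + 0² + 1²)
  = |0 + 0 + 5 + 4| / √(0 + 0 + 1)
  = |9| / √1
  = 9 / 1
  ≈ 9

9


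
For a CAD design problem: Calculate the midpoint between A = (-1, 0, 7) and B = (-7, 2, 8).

M = ((x₁+x₂)/2, (y₁+y₂)/2, (z₁+z₂)/2)
  = ((-1 - 7)/2, (0 + 2)/2, (7 + 8)/2)
  = (-8/2, 2/2, 15/2)
  = (-4, 1, 7.5)

(-4, 1, 7.5)


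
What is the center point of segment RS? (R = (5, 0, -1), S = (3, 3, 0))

M = ((x₁+x₂)/2, (y₁+y₂)/2, (z₁+z₂)/2)
  = ((5 + 3)/2, (0 + 3)/2, (-1 + 0)/2)
  = (8/2, 3/2, -1/2)
  = (4, 1.5, -0.5)

(4, 1.5, -0.5)


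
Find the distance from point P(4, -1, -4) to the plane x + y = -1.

distance = |a·x₀ + b·y₀ + c·z₀ - d| / √(a² + b² + c²)
  = |1·4 + 1·(-1) + 0·(-4) - (-1)| / √(1² + 1² + 0²)
  = |4 - 1 + 0 + 1| / √(1 + 1 + 0)
  = |4| / √2
  = 4 / 1.414
  ≈ 2.828

2.828


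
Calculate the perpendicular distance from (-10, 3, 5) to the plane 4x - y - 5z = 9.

distance = |a·x₀ + b·y₀ + c·z₀ - d| / √(a² + b² + c²)
  = |4·(-10) + (-1)·3 + (-5)·5 - 9| / √(4² + (-1)² + (-5)²)
  = |-40 - 3 - 25 - 9| / √(16 + 1 + 25)
  = |-77| / √42
  = 77 / 6.481
  ≈ 11.88

11.88


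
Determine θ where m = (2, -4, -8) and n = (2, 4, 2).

m·n = 2·2 + (-4)·4 + (-8)·2 = 4 - 16 - 16 = -28
|m| = √(2² + (-4)² + (-8)²) = √84 ≈ 9.165
|n| = √(2² + 4² + 2²) = √24 ≈ 4.899
cos θ = (m·n)/(|m||n|) = -28/(9.165·4.899) ≈ -0.6236
θ = arccos(-0.6236) ≈ 128.6°

128.6°


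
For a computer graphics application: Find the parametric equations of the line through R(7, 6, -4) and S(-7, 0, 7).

Direction vector d = S - R = (-7 - 7, 0 - 6, 7 + 4) = (-14, -6, 11)
Parametric form r = R + t·d:
x = 7 - 14t, y = 6 - 6t, z = -4 + 11t

x = 7 - 14t, y = 6 - 6t, z = -4 + 11t


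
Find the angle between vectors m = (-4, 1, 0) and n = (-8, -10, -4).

m·n = (-4)·(-8) + 1·(-10) + 0·(-4) = 32 - 10 + 0 = 22
|m| = √((-4)² + 1² + 0²) = √17 ≈ 4.123
|n| = √((-8)² + (-10)² + (-4)²) = √180 ≈ 13.42
cos θ = (m·n)/(|m||n|) = 22/(4.123·13.42) ≈ 0.3977
θ = arccos(0.3977) ≈ 66.57°

66.57°


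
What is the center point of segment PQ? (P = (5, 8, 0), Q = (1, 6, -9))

M = ((x₁+x₂)/2, (y₁+y₂)/2, (z₁+z₂)/2)
  = ((5 + 1)/2, (8 + 6)/2, (0 - 9)/2)
  = (6/2, 14/2, -9/2)
  = (3, 7, -4.5)

(3, 7, -4.5)


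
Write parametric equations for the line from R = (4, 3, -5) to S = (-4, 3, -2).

Direction vector d = S - R = (-4 - 4, 3 - 3, -2 + 5) = (-8, 0, 3)
Parametric form r = R + t·d:
x = 4 - 8t, y = 3, z = -5 + 3t

x = 4 - 8t, y = 3, z = -5 + 3t


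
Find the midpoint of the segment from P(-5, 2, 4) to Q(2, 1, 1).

M = ((x₁+x₂)/2, (y₁+y₂)/2, (z₁+z₂)/2)
  = ((-5 + 2)/2, (2 + 1)/2, (4 + 1)/2)
  = (-3/2, 3/2, 5/2)
  = (-1.5, 1.5, 2.5)

(-1.5, 1.5, 2.5)


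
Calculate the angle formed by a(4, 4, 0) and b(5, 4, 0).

a·b = 4·5 + 4·4 + 0·0 = 20 + 16 + 0 = 36
|a| = √(4² + 4² + 0²) = √32 ≈ 5.657
|b| = √(5² + 4² + 0²) = √41 ≈ 6.403
cos θ = (a·b)/(|a||b|) = 36/(5.657·6.403) ≈ 0.9939
θ = arccos(0.9939) ≈ 6.34°

6.34°


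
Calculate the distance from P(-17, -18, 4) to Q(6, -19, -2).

d = √[(x₂-x₁)² + (y₂-y₁)² + (z₂-z₁)²]
  = √[23² + (-1)² + (-6)²]
  = √[529 + 1 + 36]
  = √566
  ≈ 23.79

23.79


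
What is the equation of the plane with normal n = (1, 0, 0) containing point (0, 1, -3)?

The plane through P with normal n = (a, b, c) satisfies n·(r - P) = 0,
i.e. ax + by + cz = a·x₀ + b·y₀ + c·z₀.
d = 1·0 + 0·1 + 0·(-3)
  = 0 + 0 + 0
  = 0
Equation: x = 0

x = 0


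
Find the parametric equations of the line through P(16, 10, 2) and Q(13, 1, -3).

Direction vector d = Q - P = (13 - 16, 1 - 10, -3 - 2) = (-3, -9, -5)
Parametric form r = P + t·d:
x = 16 - 3t, y = 10 - 9t, z = 2 - 5t

x = 16 - 3t, y = 10 - 9t, z = 2 - 5t


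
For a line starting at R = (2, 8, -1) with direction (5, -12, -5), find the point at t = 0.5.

P(t) = R + t·d
  = (2 + 5·0.5, 8 + (-12)·0.5, -1 + (-5)·0.5)
  = (2 + 2.5, 8 - 6, -1 - 2.5)
  = (4.5, 2, -3.5)

(4.5, 2, -3.5)


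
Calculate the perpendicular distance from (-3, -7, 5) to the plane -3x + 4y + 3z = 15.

distance = |a·x₀ + b·y₀ + c·z₀ - d| / √(a² + b² + c²)
  = |(-3)·(-3) + 4·(-7) + 3·5 - 15| / √((-3)² + 4² + 3²)
  = |9 - 28 + 15 - 15| / √(9 + 16 + 9)
  = |-19| / √34
  = 19 / 5.831
  ≈ 3.258

3.258


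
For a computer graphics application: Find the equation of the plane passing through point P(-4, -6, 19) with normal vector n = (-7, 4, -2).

The plane through P with normal n = (a, b, c) satisfies n·(r - P) = 0,
i.e. ax + by + cz = a·x₀ + b·y₀ + c·z₀.
d = (-7)·(-4) + 4·(-6) + (-2)·19
  = 28 - 24 - 38
  = -34
Equation: -7x + 4y - 2z = -34

-7x + 4y - 2z = -34


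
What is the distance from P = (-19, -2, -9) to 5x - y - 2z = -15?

distance = |a·x₀ + b·y₀ + c·z₀ - d| / √(a² + b² + c²)
  = |5·(-19) + (-1)·(-2) + (-2)·(-9) - (-15)| / √(5² + (-1)² + (-2)²)
  = |-95 + 2 + 18 + 15| / √(25 + 1 + 4)
  = |-60| / √30
  = 60 / 5.477
  ≈ 10.95

10.95


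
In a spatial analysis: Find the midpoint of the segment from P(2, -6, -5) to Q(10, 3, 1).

M = ((x₁+x₂)/2, (y₁+y₂)/2, (z₁+z₂)/2)
  = ((2 + 10)/2, (-6 + 3)/2, (-5 + 1)/2)
  = (12/2, -3/2, -4/2)
  = (6, -1.5, -2)

(6, -1.5, -2)


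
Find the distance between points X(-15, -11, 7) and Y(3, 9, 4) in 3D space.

d = √[(x₂-x₁)² + (y₂-y₁)² + (z₂-z₁)²]
  = √[18² + 20² + (-3)²]
  = √[324 + 400 + 9]
  = √733
  ≈ 27.07

27.07


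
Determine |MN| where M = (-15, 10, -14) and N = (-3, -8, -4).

d = √[(x₂-x₁)² + (y₂-y₁)² + (z₂-z₁)²]
  = √[12² + (-18)² + 10²]
  = √[144 + 324 + 100]
  = √568
  ≈ 23.83

23.83


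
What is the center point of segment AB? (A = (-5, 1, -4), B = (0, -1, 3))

M = ((x₁+x₂)/2, (y₁+y₂)/2, (z₁+z₂)/2)
  = ((-5 + 0)/2, (1 - 1)/2, (-4 + 3)/2)
  = (-5/2, 0/2, -1/2)
  = (-2.5, 0, -0.5)

(-2.5, 0, -0.5)


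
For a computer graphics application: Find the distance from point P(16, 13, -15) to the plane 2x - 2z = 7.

distance = |a·x₀ + b·y₀ + c·z₀ - d| / √(a² + b² + c²)
  = |2·16 + 0·13 + (-2)·(-15) - 7| / √(2² + 0² + (-2)²)
  = |32 + 0 + 30 - 7| / √(4 + 0 + 4)
  = |55| / √8
  = 55 / 2.828
  ≈ 19.45

19.45


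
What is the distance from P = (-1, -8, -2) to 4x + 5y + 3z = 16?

distance = |a·x₀ + b·y₀ + c·z₀ - d| / √(a² + b² + c²)
  = |4·(-1) + 5·(-8) + 3·(-2) - 16| / √(4² + 5² + 3²)
  = |-4 - 40 - 6 - 16| / √(16 + 25 + 9)
  = |-66| / √50
  = 66 / 7.071
  ≈ 9.334

9.334


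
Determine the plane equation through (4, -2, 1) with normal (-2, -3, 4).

The plane through P with normal n = (a, b, c) satisfies n·(r - P) = 0,
i.e. ax + by + cz = a·x₀ + b·y₀ + c·z₀.
d = (-2)·4 + (-3)·(-2) + 4·1
  = -8 + 6 + 4
  = 2
Equation: -2x - 3y + 4z = 2

-2x - 3y + 4z = 2


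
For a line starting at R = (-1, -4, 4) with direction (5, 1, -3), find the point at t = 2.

P(t) = R + t·d
  = (-1 + 5·2, -4 + 1·2, 4 + (-3)·2)
  = (-1 + 10, -4 + 2, 4 - 6)
  = (9, -2, -2)

(9, -2, -2)


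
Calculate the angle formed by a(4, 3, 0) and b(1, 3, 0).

a·b = 4·1 + 3·3 + 0·0 = 4 + 9 + 0 = 13
|a| = √(4² + 3² + 0²) = √25 ≈ 5
|b| = √(1² + 3² + 0²) = √10 ≈ 3.162
cos θ = (a·b)/(|a||b|) = 13/(5·3.162) ≈ 0.8222
θ = arccos(0.8222) ≈ 34.7°

34.7°


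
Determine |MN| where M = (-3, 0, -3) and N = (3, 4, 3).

d = √[(x₂-x₁)² + (y₂-y₁)² + (z₂-z₁)²]
  = √[6² + 4² + 6²]
  = √[36 + 16 + 36]
  = √88
  ≈ 9.381

9.381


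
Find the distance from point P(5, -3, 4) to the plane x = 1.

distance = |a·x₀ + b·y₀ + c·z₀ - d| / √(a² + b² + c²)
  = |1·5 + 0·(-3) + 0·4 - 1| / √(1² + 0² + 0²)
  = |5 + 0 + 0 - 1| / √(1 + 0 + 0)
  = |4| / √1
  = 4 / 1
  ≈ 4

4


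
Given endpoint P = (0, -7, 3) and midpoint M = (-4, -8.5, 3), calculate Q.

Q = 2M - P
  = (2·(-4) - 0, 2·(-8.5) - (-7), 2·3 - 3)
  = (-8 + 0, -17 + 7, 6 - 3)
  = (-8, -10, 3)

(-8, -10, 3)


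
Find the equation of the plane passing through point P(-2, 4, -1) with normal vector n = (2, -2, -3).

The plane through P with normal n = (a, b, c) satisfies n·(r - P) = 0,
i.e. ax + by + cz = a·x₀ + b·y₀ + c·z₀.
d = 2·(-2) + (-2)·4 + (-3)·(-1)
  = -4 - 8 + 3
  = -9
Equation: 2x - 2y - 3z = -9

2x - 2y - 3z = -9


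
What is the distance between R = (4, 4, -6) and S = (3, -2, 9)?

d = √[(x₂-x₁)² + (y₂-y₁)² + (z₂-z₁)²]
  = √[(-1)² + (-6)² + 15²]
  = √[1 + 36 + 225]
  = √262
  ≈ 16.19

16.19


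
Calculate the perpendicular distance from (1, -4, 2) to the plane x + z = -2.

distance = |a·x₀ + b·y₀ + c·z₀ - d| / √(a² + b² + c²)
  = |1·1 + 0·(-4) + 1·2 - (-2)| / √(1² + 0² + 1²)
  = |1 + 0 + 2 + 2| / √(1 + 0 + 1)
  = |5| / √2
  = 5 / 1.414
  ≈ 3.536

3.536


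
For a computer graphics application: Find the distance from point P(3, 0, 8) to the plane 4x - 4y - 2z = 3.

distance = |a·x₀ + b·y₀ + c·z₀ - d| / √(a² + b² + c²)
  = |4·3 + (-4)·0 + (-2)·8 - 3| / √(4² + (-4)² + (-2)²)
  = |12 + 0 - 16 - 3| / √(16 + 16 + 4)
  = |-7| / √36
  = 7 / 6
  ≈ 1.167

1.167


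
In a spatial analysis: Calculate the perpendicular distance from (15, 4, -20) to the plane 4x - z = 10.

distance = |a·x₀ + b·y₀ + c·z₀ - d| / √(a² + b² + c²)
  = |4·15 + 0·4 + (-1)·(-20) - 10| / √(4² + 0² + (-1)²)
  = |60 + 0 + 20 - 10| / √(16 + 0 + 1)
  = |70| / √17
  = 70 / 4.123
  ≈ 16.98

16.98


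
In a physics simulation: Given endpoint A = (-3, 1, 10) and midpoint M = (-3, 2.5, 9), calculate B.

B = 2M - A
  = (2·(-3) - (-3), 2·2.5 - 1, 2·9 - 10)
  = (-6 + 3, 5 - 1, 18 - 10)
  = (-3, 4, 8)

(-3, 4, 8)


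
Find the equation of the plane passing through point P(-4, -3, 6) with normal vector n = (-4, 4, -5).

The plane through P with normal n = (a, b, c) satisfies n·(r - P) = 0,
i.e. ax + by + cz = a·x₀ + b·y₀ + c·z₀.
d = (-4)·(-4) + 4·(-3) + (-5)·6
  = 16 - 12 - 30
  = -26
Equation: -4x + 4y - 5z = -26

-4x + 4y - 5z = -26


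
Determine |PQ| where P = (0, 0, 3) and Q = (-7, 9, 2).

d = √[(x₂-x₁)² + (y₂-y₁)² + (z₂-z₁)²]
  = √[(-7)² + 9² + (-1)²]
  = √[49 + 81 + 1]
  = √131
  ≈ 11.45

11.45


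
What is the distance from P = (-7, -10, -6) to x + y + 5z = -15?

distance = |a·x₀ + b·y₀ + c·z₀ - d| / √(a² + b² + c²)
  = |1·(-7) + 1·(-10) + 5·(-6) - (-15)| / √(1² + 1² + 5²)
  = |-7 - 10 - 30 + 15| / √(1 + 1 + 25)
  = |-32| / √27
  = 32 / 5.196
  ≈ 6.158

6.158


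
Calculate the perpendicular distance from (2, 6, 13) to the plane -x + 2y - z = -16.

distance = |a·x₀ + b·y₀ + c·z₀ - d| / √(a² + b² + c²)
  = |(-1)·2 + 2·6 + (-1)·13 - (-16)| / √((-1)² + 2² + (-1)²)
  = |-2 + 12 - 13 + 16| / √(1 + 4 + 1)
  = |13| / √6
  = 13 / 2.449
  ≈ 5.307

5.307


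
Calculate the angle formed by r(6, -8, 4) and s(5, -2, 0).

r·s = 6·5 + (-8)·(-2) + 4·0 = 30 + 16 + 0 = 46
|r| = √(6² + (-8)² + 4²) = √116 ≈ 10.77
|s| = √(5² + (-2)² + 0²) = √29 ≈ 5.385
cos θ = (r·s)/(|r||s|) = 46/(10.77·5.385) ≈ 0.7931
θ = arccos(0.7931) ≈ 37.52°

37.52°


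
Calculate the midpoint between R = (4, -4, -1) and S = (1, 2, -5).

M = ((x₁+x₂)/2, (y₁+y₂)/2, (z₁+z₂)/2)
  = ((4 + 1)/2, (-4 + 2)/2, (-1 - 5)/2)
  = (5/2, -2/2, -6/2)
  = (2.5, -1, -3)

(2.5, -1, -3)


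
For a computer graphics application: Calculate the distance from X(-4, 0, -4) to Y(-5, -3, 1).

d = √[(x₂-x₁)² + (y₂-y₁)² + (z₂-z₁)²]
  = √[(-1)² + (-3)² + 5²]
  = √[1 + 9 + 25]
  = √35
  ≈ 5.916

5.916


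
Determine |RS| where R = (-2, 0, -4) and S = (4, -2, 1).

d = √[(x₂-x₁)² + (y₂-y₁)² + (z₂-z₁)²]
  = √[6² + (-2)² + 5²]
  = √[36 + 4 + 25]
  = √65
  ≈ 8.062

8.062


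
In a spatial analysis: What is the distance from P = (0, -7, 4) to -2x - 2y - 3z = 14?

distance = |a·x₀ + b·y₀ + c·z₀ - d| / √(a² + b² + c²)
  = |(-2)·0 + (-2)·(-7) + (-3)·4 - 14| / √((-2)² + (-2)² + (-3)²)
  = |0 + 14 - 12 - 14| / √(4 + 4 + 9)
  = |-12| / √17
  = 12 / 4.123
  ≈ 2.91

2.91


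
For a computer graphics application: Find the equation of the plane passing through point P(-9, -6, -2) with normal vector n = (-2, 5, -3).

The plane through P with normal n = (a, b, c) satisfies n·(r - P) = 0,
i.e. ax + by + cz = a·x₀ + b·y₀ + c·z₀.
d = (-2)·(-9) + 5·(-6) + (-3)·(-2)
  = 18 - 30 + 6
  = -6
Equation: -2x + 5y - 3z = -6

-2x + 5y - 3z = -6


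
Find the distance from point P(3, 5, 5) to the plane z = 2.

distance = |a·x₀ + b·y₀ + c·z₀ - d| / √(a² + b² + c²)
  = |0·3 + 0·5 + 1·5 - 2| / √(0² + 0² + 1²)
  = |0 + 0 + 5 - 2| / √(0 + 0 + 1)
  = |3| / √1
  = 3 / 1
  ≈ 3

3


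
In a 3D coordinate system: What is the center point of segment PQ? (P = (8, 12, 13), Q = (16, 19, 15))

M = ((x₁+x₂)/2, (y₁+y₂)/2, (z₁+z₂)/2)
  = ((8 + 16)/2, (12 + 19)/2, (13 + 15)/2)
  = (24/2, 31/2, 28/2)
  = (12, 15.5, 14)

(12, 15.5, 14)


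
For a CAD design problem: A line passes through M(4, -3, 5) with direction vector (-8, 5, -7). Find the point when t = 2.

P(t) = M + t·d
  = (4 + (-8)·2, -3 + 5·2, 5 + (-7)·2)
  = (4 - 16, -3 + 10, 5 - 14)
  = (-12, 7, -9)

(-12, 7, -9)


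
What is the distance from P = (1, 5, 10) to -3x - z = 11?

distance = |a·x₀ + b·y₀ + c·z₀ - d| / √(a² + b² + c²)
  = |(-3)·1 + 0·5 + (-1)·10 - 11| / √((-3)² + 0² + (-1)²)
  = |-3 + 0 - 10 - 11| / √(9 + 0 + 1)
  = |-24| / √10
  = 24 / 3.162
  ≈ 7.589

7.589


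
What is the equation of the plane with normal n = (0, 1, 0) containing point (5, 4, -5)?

The plane through P with normal n = (a, b, c) satisfies n·(r - P) = 0,
i.e. ax + by + cz = a·x₀ + b·y₀ + c·z₀.
d = 0·5 + 1·4 + 0·(-5)
  = 0 + 4 + 0
  = 4
Equation: y = 4

y = 4


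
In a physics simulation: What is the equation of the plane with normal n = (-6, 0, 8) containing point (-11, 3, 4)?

The plane through P with normal n = (a, b, c) satisfies n·(r - P) = 0,
i.e. ax + by + cz = a·x₀ + b·y₀ + c·z₀.
d = (-6)·(-11) + 0·3 + 8·4
  = 66 + 0 + 32
  = 98
Equation: -6x + 8z = 98

-6x + 8z = 98


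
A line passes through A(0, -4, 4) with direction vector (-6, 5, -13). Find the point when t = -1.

P(t) = A + t·d
  = (0 + (-6)·(-1), -4 + 5·(-1), 4 + (-13)·(-1))
  = (0 + 6, -4 - 5, 4 + 13)
  = (6, -9, 17)

(6, -9, 17)


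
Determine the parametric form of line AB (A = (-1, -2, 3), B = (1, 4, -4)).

Direction vector d = B - A = (1 + 1, 4 + 2, -4 - 3) = (2, 6, -7)
Parametric form r = A + t·d:
x = -1 + 2t, y = -2 + 6t, z = 3 - 7t

x = -1 + 2t, y = -2 + 6t, z = 3 - 7t


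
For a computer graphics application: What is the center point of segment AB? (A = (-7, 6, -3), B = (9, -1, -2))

M = ((x₁+x₂)/2, (y₁+y₂)/2, (z₁+z₂)/2)
  = ((-7 + 9)/2, (6 - 1)/2, (-3 - 2)/2)
  = (2/2, 5/2, -5/2)
  = (1, 2.5, -2.5)

(1, 2.5, -2.5)


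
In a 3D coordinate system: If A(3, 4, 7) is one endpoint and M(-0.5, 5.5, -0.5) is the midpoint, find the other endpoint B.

B = 2M - A
  = (2·(-0.5) - 3, 2·5.5 - 4, 2·(-0.5) - 7)
  = (-1 - 3, 11 - 4, -1 - 7)
  = (-4, 7, -8)

(-4, 7, -8)


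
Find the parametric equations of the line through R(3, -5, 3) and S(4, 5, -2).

Direction vector d = S - R = (4 - 3, 5 + 5, -2 - 3) = (1, 10, -5)
Parametric form r = R + t·d:
x = 3 + t, y = -5 + 10t, z = 3 - 5t

x = 3 + t, y = -5 + 10t, z = 3 - 5t


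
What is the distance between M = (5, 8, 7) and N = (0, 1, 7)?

d = √[(x₂-x₁)² + (y₂-y₁)² + (z₂-z₁)²]
  = √[(-5)² + (-7)² + 0²]
  = √[25 + 49 + 0]
  = √74
  ≈ 8.602

8.602


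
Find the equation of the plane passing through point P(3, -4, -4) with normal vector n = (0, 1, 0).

The plane through P with normal n = (a, b, c) satisfies n·(r - P) = 0,
i.e. ax + by + cz = a·x₀ + b·y₀ + c·z₀.
d = 0·3 + 1·(-4) + 0·(-4)
  = 0 - 4 + 0
  = -4
Equation: y = -4

y = -4


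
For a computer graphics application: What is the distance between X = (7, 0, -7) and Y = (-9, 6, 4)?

d = √[(x₂-x₁)² + (y₂-y₁)² + (z₂-z₁)²]
  = √[(-16)² + 6² + 11²]
  = √[256 + 36 + 121]
  = √413
  ≈ 20.32

20.32


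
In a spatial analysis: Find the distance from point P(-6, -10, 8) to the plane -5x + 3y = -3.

distance = |a·x₀ + b·y₀ + c·z₀ - d| / √(a² + b² + c²)
  = |(-5)·(-6) + 3·(-10) + 0·8 - (-3)| / √((-5)² + 3² + 0²)
  = |30 - 30 + 0 + 3| / √(25 + 9 + 0)
  = |3| / √34
  = 3 / 5.831
  ≈ 0.5145

0.5145


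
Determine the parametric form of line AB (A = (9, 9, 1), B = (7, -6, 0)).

Direction vector d = B - A = (7 - 9, -6 - 9, 0 - 1) = (-2, -15, -1)
Parametric form r = A + t·d:
x = 9 - 2t, y = 9 - 15t, z = 1 - t

x = 9 - 2t, y = 9 - 15t, z = 1 - t


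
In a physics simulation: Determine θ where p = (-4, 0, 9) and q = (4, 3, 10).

p·q = (-4)·4 + 0·3 + 9·10 = -16 + 0 + 90 = 74
|p| = √((-4)² + 0² + 9²) = √97 ≈ 9.849
|q| = √(4² + 3² + 10²) = √125 ≈ 11.18
cos θ = (p·q)/(|p||q|) = 74/(9.849·11.18) ≈ 0.672
θ = arccos(0.672) ≈ 47.78°

47.78°


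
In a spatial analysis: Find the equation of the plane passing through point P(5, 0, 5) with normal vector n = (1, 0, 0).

The plane through P with normal n = (a, b, c) satisfies n·(r - P) = 0,
i.e. ax + by + cz = a·x₀ + b·y₀ + c·z₀.
d = 1·5 + 0·0 + 0·5
  = 5 + 0 + 0
  = 5
Equation: x = 5

x = 5


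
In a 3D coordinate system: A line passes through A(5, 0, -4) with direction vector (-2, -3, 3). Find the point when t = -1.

P(t) = A + t·d
  = (5 + (-2)·(-1), 0 + (-3)·(-1), -4 + 3·(-1))
  = (5 + 2, 0 + 3, -4 - 3)
  = (7, 3, -7)

(7, 3, -7)


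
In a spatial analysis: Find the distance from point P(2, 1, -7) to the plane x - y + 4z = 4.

distance = |a·x₀ + b·y₀ + c·z₀ - d| / √(a² + b² + c²)
  = |1·2 + (-1)·1 + 4·(-7) - 4| / √(1² + (-1)² + 4²)
  = |2 - 1 - 28 - 4| / √(1 + 1 + 16)
  = |-31| / √18
  = 31 / 4.243
  ≈ 7.307

7.307


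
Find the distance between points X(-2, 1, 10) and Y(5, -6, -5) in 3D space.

d = √[(x₂-x₁)² + (y₂-y₁)² + (z₂-z₁)²]
  = √[7² + (-7)² + (-15)²]
  = √[49 + 49 + 225]
  = √323
  ≈ 17.97

17.97


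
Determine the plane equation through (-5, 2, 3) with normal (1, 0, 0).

The plane through P with normal n = (a, b, c) satisfies n·(r - P) = 0,
i.e. ax + by + cz = a·x₀ + b·y₀ + c·z₀.
d = 1·(-5) + 0·2 + 0·3
  = -5 + 0 + 0
  = -5
Equation: x = -5

x = -5


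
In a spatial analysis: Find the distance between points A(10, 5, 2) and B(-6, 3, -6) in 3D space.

d = √[(x₂-x₁)² + (y₂-y₁)² + (z₂-z₁)²]
  = √[(-16)² + (-2)² + (-8)²]
  = √[256 + 4 + 64]
  = √324
  ≈ 18

18


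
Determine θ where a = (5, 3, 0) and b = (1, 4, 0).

a·b = 5·1 + 3·4 + 0·0 = 5 + 12 + 0 = 17
|a| = √(5² + 3² + 0²) = √34 ≈ 5.831
|b| = √(1² + 4² + 0²) = √17 ≈ 4.123
cos θ = (a·b)/(|a||b|) = 17/(5.831·4.123) ≈ 0.7071
θ = arccos(0.7071) ≈ 45°

45°


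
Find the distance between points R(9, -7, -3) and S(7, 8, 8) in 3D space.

d = √[(x₂-x₁)² + (y₂-y₁)² + (z₂-z₁)²]
  = √[(-2)² + 15² + 11²]
  = √[4 + 225 + 121]
  = √350
  ≈ 18.71

18.71


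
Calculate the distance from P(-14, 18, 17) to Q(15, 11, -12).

d = √[(x₂-x₁)² + (y₂-y₁)² + (z₂-z₁)²]
  = √[29² + (-7)² + (-29)²]
  = √[841 + 49 + 841]
  = √1731
  ≈ 41.61

41.61


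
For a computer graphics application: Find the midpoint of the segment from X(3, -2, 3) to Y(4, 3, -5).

M = ((x₁+x₂)/2, (y₁+y₂)/2, (z₁+z₂)/2)
  = ((3 + 4)/2, (-2 + 3)/2, (3 - 5)/2)
  = (7/2, 1/2, -2/2)
  = (3.5, 0.5, -1)

(3.5, 0.5, -1)


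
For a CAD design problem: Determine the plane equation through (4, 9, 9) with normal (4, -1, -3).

The plane through P with normal n = (a, b, c) satisfies n·(r - P) = 0,
i.e. ax + by + cz = a·x₀ + b·y₀ + c·z₀.
d = 4·4 + (-1)·9 + (-3)·9
  = 16 - 9 - 27
  = -20
Equation: 4x - y - 3z = -20

4x - y - 3z = -20


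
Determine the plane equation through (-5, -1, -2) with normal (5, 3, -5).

The plane through P with normal n = (a, b, c) satisfies n·(r - P) = 0,
i.e. ax + by + cz = a·x₀ + b·y₀ + c·z₀.
d = 5·(-5) + 3·(-1) + (-5)·(-2)
  = -25 - 3 + 10
  = -18
Equation: 5x + 3y - 5z = -18

5x + 3y - 5z = -18


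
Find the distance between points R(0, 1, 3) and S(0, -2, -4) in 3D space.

d = √[(x₂-x₁)² + (y₂-y₁)² + (z₂-z₁)²]
  = √[0² + (-3)² + (-7)²]
  = √[0 + 9 + 49]
  = √58
  ≈ 7.616

7.616


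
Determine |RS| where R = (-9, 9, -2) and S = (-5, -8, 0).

d = √[(x₂-x₁)² + (y₂-y₁)² + (z₂-z₁)²]
  = √[4² + (-17)² + 2²]
  = √[16 + 289 + 4]
  = √309
  ≈ 17.58

17.58


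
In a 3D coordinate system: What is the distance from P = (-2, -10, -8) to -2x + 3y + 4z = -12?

distance = |a·x₀ + b·y₀ + c·z₀ - d| / √(a² + b² + c²)
  = |(-2)·(-2) + 3·(-10) + 4·(-8) - (-12)| / √((-2)² + 3² + 4²)
  = |4 - 30 - 32 + 12| / √(4 + 9 + 16)
  = |-46| / √29
  = 46 / 5.385
  ≈ 8.542

8.542


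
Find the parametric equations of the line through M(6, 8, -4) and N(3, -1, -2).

Direction vector d = N - M = (3 - 6, -1 - 8, -2 + 4) = (-3, -9, 2)
Parametric form r = M + t·d:
x = 6 - 3t, y = 8 - 9t, z = -4 + 2t

x = 6 - 3t, y = 8 - 9t, z = -4 + 2t


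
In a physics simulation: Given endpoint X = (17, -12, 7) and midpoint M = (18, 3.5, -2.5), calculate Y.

Y = 2M - X
  = (2·18 - 17, 2·3.5 - (-12), 2·(-2.5) - 7)
  = (36 - 17, 7 + 12, -5 - 7)
  = (19, 19, -12)

(19, 19, -12)


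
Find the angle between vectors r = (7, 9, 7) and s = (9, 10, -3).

r·s = 7·9 + 9·10 + 7·(-3) = 63 + 90 - 21 = 132
|r| = √(7² + 9² + 7²) = √179 ≈ 13.38
|s| = √(9² + 10² + (-3)²) = √190 ≈ 13.78
cos θ = (r·s)/(|r||s|) = 132/(13.38·13.78) ≈ 0.7158
θ = arccos(0.7158) ≈ 44.29°

44.29°


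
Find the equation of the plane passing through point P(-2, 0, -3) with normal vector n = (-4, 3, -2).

The plane through P with normal n = (a, b, c) satisfies n·(r - P) = 0,
i.e. ax + by + cz = a·x₀ + b·y₀ + c·z₀.
d = (-4)·(-2) + 3·0 + (-2)·(-3)
  = 8 + 0 + 6
  = 14
Equation: -4x + 3y - 2z = 14

-4x + 3y - 2z = 14


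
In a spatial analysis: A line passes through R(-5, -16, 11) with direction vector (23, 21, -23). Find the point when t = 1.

P(t) = R + t·d
  = (-5 + 23·1, -16 + 21·1, 11 + (-23)·1)
  = (-5 + 23, -16 + 21, 11 - 23)
  = (18, 5, -12)

(18, 5, -12)


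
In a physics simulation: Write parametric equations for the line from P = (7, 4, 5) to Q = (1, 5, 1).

Direction vector d = Q - P = (1 - 7, 5 - 4, 1 - 5) = (-6, 1, -4)
Parametric form r = P + t·d:
x = 7 - 6t, y = 4 + t, z = 5 - 4t

x = 7 - 6t, y = 4 + t, z = 5 - 4t


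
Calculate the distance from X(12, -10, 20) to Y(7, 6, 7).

d = √[(x₂-x₁)² + (y₂-y₁)² + (z₂-z₁)²]
  = √[(-5)² + 16² + (-13)²]
  = √[25 + 256 + 169]
  = √450
  ≈ 21.21

21.21


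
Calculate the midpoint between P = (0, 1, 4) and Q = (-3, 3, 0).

M = ((x₁+x₂)/2, (y₁+y₂)/2, (z₁+z₂)/2)
  = ((0 - 3)/2, (1 + 3)/2, (4 + 0)/2)
  = (-3/2, 4/2, 4/2)
  = (-1.5, 2, 2)

(-1.5, 2, 2)


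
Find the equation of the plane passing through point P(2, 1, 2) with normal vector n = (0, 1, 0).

The plane through P with normal n = (a, b, c) satisfies n·(r - P) = 0,
i.e. ax + by + cz = a·x₀ + b·y₀ + c·z₀.
d = 0·2 + 1·1 + 0·2
  = 0 + 1 + 0
  = 1
Equation: y = 1

y = 1


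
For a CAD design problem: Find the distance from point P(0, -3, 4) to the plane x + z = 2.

distance = |a·x₀ + b·y₀ + c·z₀ - d| / √(a² + b² + c²)
  = |1·0 + 0·(-3) + 1·4 - 2| / √(1² + 0² + 1²)
  = |0 + 0 + 4 - 2| / √(1 + 0 + 1)
  = |2| / √2
  = 2 / 1.414
  ≈ 1.414

1.414


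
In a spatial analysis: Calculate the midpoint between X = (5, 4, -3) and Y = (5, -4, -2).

M = ((x₁+x₂)/2, (y₁+y₂)/2, (z₁+z₂)/2)
  = ((5 + 5)/2, (4 - 4)/2, (-3 - 2)/2)
  = (10/2, 0/2, -5/2)
  = (5, 0, -2.5)

(5, 0, -2.5)


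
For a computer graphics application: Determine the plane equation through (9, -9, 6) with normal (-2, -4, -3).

The plane through P with normal n = (a, b, c) satisfies n·(r - P) = 0,
i.e. ax + by + cz = a·x₀ + b·y₀ + c·z₀.
d = (-2)·9 + (-4)·(-9) + (-3)·6
  = -18 + 36 - 18
  = 0
Equation: -2x - 4y - 3z = 0

-2x - 4y - 3z = 0


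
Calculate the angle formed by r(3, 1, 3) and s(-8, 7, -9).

r·s = 3·(-8) + 1·7 + 3·(-9) = -24 + 7 - 27 = -44
|r| = √(3² + 1² + 3²) = √19 ≈ 4.359
|s| = √((-8)² + 7² + (-9)²) = √194 ≈ 13.93
cos θ = (r·s)/(|r||s|) = -44/(4.359·13.93) ≈ -0.7247
θ = arccos(-0.7247) ≈ 136.4°

136.4°


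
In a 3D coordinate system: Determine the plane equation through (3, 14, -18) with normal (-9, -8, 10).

The plane through P with normal n = (a, b, c) satisfies n·(r - P) = 0,
i.e. ax + by + cz = a·x₀ + b·y₀ + c·z₀.
d = (-9)·3 + (-8)·14 + 10·(-18)
  = -27 - 112 - 180
  = -319
Equation: -9x - 8y + 10z = -319

-9x - 8y + 10z = -319


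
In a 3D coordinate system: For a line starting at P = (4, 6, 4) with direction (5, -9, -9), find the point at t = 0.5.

P(t) = P + t·d
  = (4 + 5·0.5, 6 + (-9)·0.5, 4 + (-9)·0.5)
  = (4 + 2.5, 6 - 4.5, 4 - 4.5)
  = (6.5, 1.5, -0.5)

(6.5, 1.5, -0.5)


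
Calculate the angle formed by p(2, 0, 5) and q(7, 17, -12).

p·q = 2·7 + 0·17 + 5·(-12) = 14 + 0 - 60 = -46
|p| = √(2² + 0² + 5²) = √29 ≈ 5.385
|q| = √(7² + 17² + (-12)²) = √482 ≈ 21.95
cos θ = (p·q)/(|p||q|) = -46/(5.385·21.95) ≈ -0.3891
θ = arccos(-0.3891) ≈ 112.9°

112.9°


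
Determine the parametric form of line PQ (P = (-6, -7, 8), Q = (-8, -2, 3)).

Direction vector d = Q - P = (-8 + 6, -2 + 7, 3 - 8) = (-2, 5, -5)
Parametric form r = P + t·d:
x = -6 - 2t, y = -7 + 5t, z = 8 - 5t

x = -6 - 2t, y = -7 + 5t, z = 8 - 5t


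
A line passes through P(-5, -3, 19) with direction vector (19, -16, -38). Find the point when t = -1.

P(t) = P + t·d
  = (-5 + 19·(-1), -3 + (-16)·(-1), 19 + (-38)·(-1))
  = (-5 - 19, -3 + 16, 19 + 38)
  = (-24, 13, 57)

(-24, 13, 57)


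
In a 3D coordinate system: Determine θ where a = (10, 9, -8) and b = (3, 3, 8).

a·b = 10·3 + 9·3 + (-8)·8 = 30 + 27 - 64 = -7
|a| = √(10² + 9² + (-8)²) = √245 ≈ 15.65
|b| = √(3² + 3² + 8²) = √82 ≈ 9.055
cos θ = (a·b)/(|a||b|) = -7/(15.65·9.055) ≈ -0.04939
θ = arccos(-0.04939) ≈ 92.83°

92.83°


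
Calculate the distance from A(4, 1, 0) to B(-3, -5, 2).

d = √[(x₂-x₁)² + (y₂-y₁)² + (z₂-z₁)²]
  = √[(-7)² + (-6)² + 2²]
  = √[49 + 36 + 4]
  = √89
  ≈ 9.434

9.434


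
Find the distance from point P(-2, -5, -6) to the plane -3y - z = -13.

distance = |a·x₀ + b·y₀ + c·z₀ - d| / √(a² + b² + c²)
  = |0·(-2) + (-3)·(-5) + (-1)·(-6) - (-13)| / √(0² + (-3)² + (-1)²)
  = |0 + 15 + 6 + 13| / √(0 + 9 + 1)
  = |34| / √10
  = 34 / 3.162
  ≈ 10.75

10.75


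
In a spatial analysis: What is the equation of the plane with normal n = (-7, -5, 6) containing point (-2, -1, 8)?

The plane through P with normal n = (a, b, c) satisfies n·(r - P) = 0,
i.e. ax + by + cz = a·x₀ + b·y₀ + c·z₀.
d = (-7)·(-2) + (-5)·(-1) + 6·8
  = 14 + 5 + 48
  = 67
Equation: -7x - 5y + 6z = 67

-7x - 5y + 6z = 67


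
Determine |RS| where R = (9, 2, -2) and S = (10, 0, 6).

d = √[(x₂-x₁)² + (y₂-y₁)² + (z₂-z₁)²]
  = √[1² + (-2)² + 8²]
  = √[1 + 4 + 64]
  = √69
  ≈ 8.307

8.307


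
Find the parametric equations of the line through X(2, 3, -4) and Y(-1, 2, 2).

Direction vector d = Y - X = (-1 - 2, 2 - 3, 2 + 4) = (-3, -1, 6)
Parametric form r = X + t·d:
x = 2 - 3t, y = 3 - t, z = -4 + 6t

x = 2 - 3t, y = 3 - t, z = -4 + 6t


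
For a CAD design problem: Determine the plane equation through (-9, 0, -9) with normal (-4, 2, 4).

The plane through P with normal n = (a, b, c) satisfies n·(r - P) = 0,
i.e. ax + by + cz = a·x₀ + b·y₀ + c·z₀.
d = (-4)·(-9) + 2·0 + 4·(-9)
  = 36 + 0 - 36
  = 0
Equation: -4x + 2y + 4z = 0

-4x + 2y + 4z = 0


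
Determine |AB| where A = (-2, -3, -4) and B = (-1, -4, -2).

d = √[(x₂-x₁)² + (y₂-y₁)² + (z₂-z₁)²]
  = √[1² + (-1)² + 2²]
  = √[1 + 1 + 4]
  = √6
  ≈ 2.449

2.449


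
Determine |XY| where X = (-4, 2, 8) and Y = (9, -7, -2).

d = √[(x₂-x₁)² + (y₂-y₁)² + (z₂-z₁)²]
  = √[13² + (-9)² + (-10)²]
  = √[169 + 81 + 100]
  = √350
  ≈ 18.71

18.71


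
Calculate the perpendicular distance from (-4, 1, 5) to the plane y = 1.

distance = |a·x₀ + b·y₀ + c·z₀ - d| / √(a² + b² + c²)
  = |0·(-4) + 1·1 + 0·5 - 1| / √(0² + 1² + 0²)
  = |0 + 1 + 0 - 1| / √(0 + 1 + 0)
  = |0| / √1
  = 0 / 1
  ≈ 0

0


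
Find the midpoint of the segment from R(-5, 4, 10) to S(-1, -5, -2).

M = ((x₁+x₂)/2, (y₁+y₂)/2, (z₁+z₂)/2)
  = ((-5 - 1)/2, (4 - 5)/2, (10 - 2)/2)
  = (-6/2, -1/2, 8/2)
  = (-3, -0.5, 4)

(-3, -0.5, 4)


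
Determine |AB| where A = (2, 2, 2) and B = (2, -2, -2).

d = √[(x₂-x₁)² + (y₂-y₁)² + (z₂-z₁)²]
  = √[0² + (-4)² + (-4)²]
  = √[0 + 16 + 16]
  = √32
  ≈ 5.657

5.657


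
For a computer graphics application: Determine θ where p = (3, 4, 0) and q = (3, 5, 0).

p·q = 3·3 + 4·5 + 0·0 = 9 + 20 + 0 = 29
|p| = √(3² + 4² + 0²) = √25 ≈ 5
|q| = √(3² + 5² + 0²) = √34 ≈ 5.831
cos θ = (p·q)/(|p||q|) = 29/(5·5.831) ≈ 0.9947
θ = arccos(0.9947) ≈ 5.906°

5.906°


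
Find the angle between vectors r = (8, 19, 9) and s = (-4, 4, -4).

r·s = 8·(-4) + 19·4 + 9·(-4) = -32 + 76 - 36 = 8
|r| = √(8² + 19² + 9²) = √506 ≈ 22.49
|s| = √((-4)² + 4² + (-4)²) = √48 ≈ 6.928
cos θ = (r·s)/(|r||s|) = 8/(22.49·6.928) ≈ 0.05133
θ = arccos(0.05133) ≈ 87.06°

87.06°
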